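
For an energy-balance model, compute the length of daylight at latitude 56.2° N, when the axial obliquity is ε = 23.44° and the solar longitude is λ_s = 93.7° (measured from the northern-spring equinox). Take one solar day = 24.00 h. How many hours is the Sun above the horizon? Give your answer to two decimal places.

17.37 h

Solar declination: sin δ = sin ε · sin λ_s = sin 23.44° × sin 93.7° = 0.39696, so δ = +23.388°.
cos H₀ = −tan φ · tan δ = −tan(+56.2°) × tan(+23.388°) = -0.6461, so H₀ = 2.2732 rad = 130.24°.
Daylight = 2H₀/(2π) × 24.00 h = (2.2732/π) × 24.00 = 17.37 h.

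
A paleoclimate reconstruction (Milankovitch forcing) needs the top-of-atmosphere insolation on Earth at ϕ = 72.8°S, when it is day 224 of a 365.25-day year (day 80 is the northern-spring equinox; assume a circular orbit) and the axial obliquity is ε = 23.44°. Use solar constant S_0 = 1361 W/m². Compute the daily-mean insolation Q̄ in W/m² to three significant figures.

Q̄ ≈ 9.23 W/m²

Solar longitude: L_s = 360° × (224 − 80)/365.25 = 141.930°.
sin δ = sin 23.44° × sin 141.930° = 0.24528, so δ = +14.199°.
cos h₀ = −tan(-72.8°) tan(+14.199°) = 0.8174, h₀ = 0.6140 rad.
Bracket: h₀ sin ϕ sin δ + cos ϕ cos δ sin h₀ = 0.6140×-0.95528×0.24528 + 0.29571×0.96945×0.57613 = -0.143867 + 0.165163 = 0.021296.
Q̄ = (S_0/π) × [bracket] = (1361/π) × 0.021296 = 9.226 W/m².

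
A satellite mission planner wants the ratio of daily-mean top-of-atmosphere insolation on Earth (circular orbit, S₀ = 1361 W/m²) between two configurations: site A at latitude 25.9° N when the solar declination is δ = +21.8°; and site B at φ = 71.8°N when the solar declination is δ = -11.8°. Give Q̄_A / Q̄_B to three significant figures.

Q̄_A / Q̄_B ≈ 17.1

— Configuration A (φ=+25.9°):
cos H₀ = −tan(+25.9°) tan(+21.800°) = -0.1942, H₀ = 1.7663 rad.
Bracket: H₀ sin φ sin δ + cos φ cos δ sin H₀ = 1.7663×0.43680×0.37137 + 0.89956×0.92849×0.98096 = 0.286519 + 0.819330 = 1.105849.
Q̄ = (S₀/π) × [bracket] = (1361/π) × 1.105849 = 479.08 W/m².
— Configuration B (φ=+71.8°):
cos H₀ = −tan(+71.8°) tan(-11.800°) = 0.6354, H₀ = 0.8823 rad.
Bracket: H₀ sin φ sin δ + cos φ cos δ sin H₀ = 0.8823×0.94997×-0.20450 + 0.31233×0.97887×0.77218 = -0.171403 + 0.236079 = 0.064676.
Q̄ = (S₀/π) × [bracket] = (1361/π) × 0.064676 = 28.019 W/m².
Ratio Q̄_A / Q̄_B = 479.08 / 28.019 = 17.10.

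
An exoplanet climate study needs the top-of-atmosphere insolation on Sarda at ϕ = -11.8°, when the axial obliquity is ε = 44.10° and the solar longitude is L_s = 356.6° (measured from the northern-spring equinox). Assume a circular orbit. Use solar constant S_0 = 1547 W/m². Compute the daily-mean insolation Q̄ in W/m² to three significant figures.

Q̄ ≈ 488 W/m²

Solar declination: sin δ = sin ε · sin L_s = sin 44.10° × sin 356.6° = -0.04127, so δ = -2.365°.
cos h₀ = −tan(-11.8°) tan(-2.365°) = -0.0086, h₀ = 1.5794 rad.
Bracket: h₀ sin ϕ sin δ + cos ϕ cos δ sin h₀ = 1.5794×-0.20450×-0.04127 + 0.97887×0.99915×0.99996 = 0.013330 + 0.977999 = 0.991329.
Q̄ = (S_0/π) × [bracket] = (1547/π) × 0.991329 = 488.2 W/m².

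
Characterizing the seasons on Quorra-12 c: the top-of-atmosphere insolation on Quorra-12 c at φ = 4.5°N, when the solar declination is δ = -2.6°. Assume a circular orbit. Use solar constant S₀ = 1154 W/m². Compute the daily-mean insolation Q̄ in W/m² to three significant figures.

cos H₀ = −tan(+4.5°) tan(-2.600°) = 0.0036, H₀ = 1.5672 rad.
Bracket: H₀ sin φ sin δ + cos φ cos δ sin H₀ = 1.5672×0.07846×-0.04536 + 0.99692×0.99897×0.99999 = -0.005578 + 0.995883 = 0.990305.
Q̄ = (S₀/π) × [bracket] = (1154/π) × 0.990305 = 363.8 W/m².

Q̄ ≈ 364 W/m²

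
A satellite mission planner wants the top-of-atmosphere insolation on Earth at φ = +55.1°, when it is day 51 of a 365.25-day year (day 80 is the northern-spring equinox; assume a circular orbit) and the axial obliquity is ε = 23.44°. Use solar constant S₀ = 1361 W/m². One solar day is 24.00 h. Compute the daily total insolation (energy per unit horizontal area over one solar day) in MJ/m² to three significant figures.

Solar longitude: λ_s = 360° × (51 − 80)/365.25 = -28.583°, i.e. -28.583° + 360° = 331.417°.
sin δ = sin 23.44° × sin 331.417° = -0.19032, so δ = -10.971°.
cos H₀ = −tan(+55.1°) tan(-10.971°) = 0.2779, H₀ = 1.2892 rad.
Bracket: H₀ sin φ sin δ + cos φ cos δ sin H₀ = 1.2892×0.82015×-0.19032 + 0.57215×0.98172×0.96061 = -0.201232 + 0.539566 = 0.338334.
Q̄ = (S₀/π) × [bracket] = (1361/π) × 0.338334 = 146.57 W/m².
Daily total = Q̄ × 24.00 h × 3600 s/h = 146.57 × 24.00 × 3600 / 10⁶ = 12.66 MJ/m².

12.7 MJ/m²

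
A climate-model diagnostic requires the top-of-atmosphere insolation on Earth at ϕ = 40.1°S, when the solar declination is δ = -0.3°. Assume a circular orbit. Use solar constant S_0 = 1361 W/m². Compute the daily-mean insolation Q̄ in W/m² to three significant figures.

Q̄ ≈ 334 W/m²

cos h₀ = −tan(-40.1°) tan(-0.300°) = -0.0044, h₀ = 1.5752 rad.
Bracket: h₀ sin ϕ sin δ + cos ϕ cos δ sin h₀ = 1.5752×-0.64412×-0.00524 + 0.76492×0.99999×0.99999 = 0.005317 + 0.764905 = 0.770222.
Q̄ = (S_0/π) × [bracket] = (1361/π) × 0.770222 = 333.7 W/m².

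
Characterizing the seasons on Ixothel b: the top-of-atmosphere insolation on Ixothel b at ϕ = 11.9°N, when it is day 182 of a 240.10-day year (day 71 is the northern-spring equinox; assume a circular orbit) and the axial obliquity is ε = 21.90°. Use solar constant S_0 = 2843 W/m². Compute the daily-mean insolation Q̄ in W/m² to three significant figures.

Solar longitude: L_s = 360° × (182 − 71)/240.10 = 166.431°.
sin δ = sin 21.90° × sin 166.431° = 0.08751, so δ = +5.020°.
cos h₀ = −tan(+11.9°) tan(+5.020°) = -0.0185, h₀ = 1.5893 rad.
Bracket: h₀ sin ϕ sin δ + cos ϕ cos δ sin h₀ = 1.5893×0.20620×0.08751 + 0.97851×0.99616×0.99983 = 0.028678 + 0.974587 = 1.003265.
Q̄ = (S_0/π) × [bracket] = (2843/π) × 1.003265 = 907.9 W/m².

Q̄ ≈ 908 W/m²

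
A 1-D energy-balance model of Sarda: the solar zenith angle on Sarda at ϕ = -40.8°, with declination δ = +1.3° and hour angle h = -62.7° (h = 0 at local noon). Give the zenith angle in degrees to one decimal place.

θ_z = 70.6°

cos θ_z = sin ϕ sin δ + cos ϕ cos δ cos h = -0.014824 + 0.347106 = 0.332282.
θ_z = arccos(0.332282) = 70.6°.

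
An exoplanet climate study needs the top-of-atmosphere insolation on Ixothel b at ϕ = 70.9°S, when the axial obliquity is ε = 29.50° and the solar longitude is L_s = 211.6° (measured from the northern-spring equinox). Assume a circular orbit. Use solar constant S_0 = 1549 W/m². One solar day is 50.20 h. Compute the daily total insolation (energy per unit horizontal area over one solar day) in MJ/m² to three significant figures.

Solar declination: sin δ = sin ε · sin L_s = sin 29.50° × sin 211.6° = -0.25802, so δ = -14.953°.
cos h₀ = −tan(-70.9°) tan(-14.953°) = -0.7712, h₀ = 2.4516 rad.
Bracket: h₀ sin ϕ sin δ + cos ϕ cos δ sin h₀ = 2.4516×-0.94495×-0.25802 + 0.32722×0.96614×0.63654 = 0.597739 + 0.201236 = 0.798975.
Q̄ = (S_0/π) × [bracket] = (1549/π) × 0.798975 = 393.94 W/m².
Daily total = Q̄ × 50.20 h × 3600 s/h = 393.94 × 50.20 × 3600 / 10⁶ = 71.19 MJ/m².

71.2 MJ/m²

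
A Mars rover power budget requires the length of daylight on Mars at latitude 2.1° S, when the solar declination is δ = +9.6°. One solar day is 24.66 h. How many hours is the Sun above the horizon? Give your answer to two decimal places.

cos H₀ = −tan φ · tan δ = −tan(-2.1°) × tan(+9.600°) = 0.0062, so H₀ = 1.5646 rad = 89.64°.
Daylight = 2H₀/(2π) × 24.66 h = (1.5646/π) × 24.66 = 12.28 h.

12.28 h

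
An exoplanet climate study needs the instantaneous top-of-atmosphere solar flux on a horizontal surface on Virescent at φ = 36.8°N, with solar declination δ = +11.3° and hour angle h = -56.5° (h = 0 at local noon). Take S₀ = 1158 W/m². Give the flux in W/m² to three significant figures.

cos θ_z = sin φ sin δ + cos φ cos δ cos h = 0.117376 + 0.433386 = 0.550762.
Flux = S₀ · cos θ_z = 1158 × 0.550762 = 637.8 W/m².

638 W/m²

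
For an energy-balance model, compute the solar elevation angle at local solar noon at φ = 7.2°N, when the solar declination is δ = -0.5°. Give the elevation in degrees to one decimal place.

At local noon the hour angle is zero, so the zenith angle equals |φ − δ| = |+7.2° − (-0.500°)| = 7.700°.
Elevation = 90° − 7.700° = 82.3°.

82.3°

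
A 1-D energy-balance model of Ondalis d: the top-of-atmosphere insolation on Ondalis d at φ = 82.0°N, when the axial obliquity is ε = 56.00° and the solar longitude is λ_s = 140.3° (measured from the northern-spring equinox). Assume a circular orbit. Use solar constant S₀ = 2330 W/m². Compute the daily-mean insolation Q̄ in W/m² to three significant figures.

Q̄ ≈ 1.22e+03 W/m²

Solar declination: sin δ = sin ε · sin λ_s = sin 56.00° × sin 140.3° = 0.52956, so δ = +31.976°.
cos H₀ = −tan(+82.0°) tan(+31.976°) = -4.4420 ≤ −1 ⇒ polar day, H₀ = π.
Bracket: H₀ sin φ sin δ + cos φ cos δ sin H₀ = 3.1416×0.99027×0.52956 + 0.13917×0.84827×0.00000 = 1.647478 + 0.000000 = 1.647478.
Q̄ = (S₀/π) × [bracket] = (2330/π) × 1.647478 = 1222 W/m².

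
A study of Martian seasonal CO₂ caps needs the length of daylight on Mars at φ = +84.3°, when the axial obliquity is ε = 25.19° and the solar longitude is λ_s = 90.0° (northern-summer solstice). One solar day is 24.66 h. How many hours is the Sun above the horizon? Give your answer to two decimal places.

24.66 h

Solar declination: sin δ = sin ε · sin λ_s = sin 25.19° × sin 90.0° = 0.42562, so δ = +25.190°.
Sunrise equation: cos H₀ = −tan φ · tan δ = -4.7123 ≤ −1, so the Sun never sets (polar day) and H₀ = π.
Daylight = 2H₀/(2π) × 24.66 h = (3.1416/π) × 24.66 = 24.66 h.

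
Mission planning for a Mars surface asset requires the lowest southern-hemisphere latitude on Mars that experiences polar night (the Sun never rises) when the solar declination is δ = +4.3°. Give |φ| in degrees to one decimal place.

|φ| = 85.7°

Polar night requires cos H₀ = −tan φ tan δ ≥ 1, i.e. tan φ tan δ ≤ −1.
The boundary is |tan φ| · |tan δ| = 1, so |φ| = 90° − |δ| = 90° − 4.3° = 85.7° in the southern hemisphere.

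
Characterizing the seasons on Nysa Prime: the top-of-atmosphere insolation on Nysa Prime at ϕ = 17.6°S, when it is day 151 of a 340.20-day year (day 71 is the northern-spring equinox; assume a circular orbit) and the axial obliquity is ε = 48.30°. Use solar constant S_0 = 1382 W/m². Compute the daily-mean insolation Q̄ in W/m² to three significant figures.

Q̄ ≈ 143 W/m²

Solar longitude: L_s = 360° × (151 − 71)/340.20 = 84.656°.
sin δ = sin 48.30° × sin 84.656° = 0.74339, so δ = +48.021°.
cos h₀ = −tan(-17.6°) tan(+48.021°) = 0.3526, h₀ = 1.2105 rad.
Bracket: h₀ sin ϕ sin δ + cos ϕ cos δ sin h₀ = 1.2105×-0.30237×0.74339 + 0.95319×0.66885×0.93579 = -0.272095 + 0.596605 = 0.324510.
Q̄ = (S_0/π) × [bracket] = (1382/π) × 0.324510 = 142.8 W/m².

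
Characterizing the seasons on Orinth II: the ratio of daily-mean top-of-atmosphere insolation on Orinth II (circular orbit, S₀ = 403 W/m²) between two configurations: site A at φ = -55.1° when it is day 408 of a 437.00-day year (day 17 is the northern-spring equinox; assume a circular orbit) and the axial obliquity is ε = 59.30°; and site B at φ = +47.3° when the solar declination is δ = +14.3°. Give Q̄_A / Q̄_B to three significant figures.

Q̄_A / Q̄_B ≈ 1.42

— Configuration A (φ=-55.1°):
Solar longitude: λ_s = 360° × (408 − 17)/437.00 = 322.105°.
sin δ = sin 59.30° × sin 322.105° = -0.52813, so δ = -31.879°.
cos H₀ = −tan(-55.1°) tan(-31.879°) = -0.8915, H₀ = 2.6715 rad.
Bracket: H₀ sin φ sin δ + cos φ cos δ sin H₀ = 2.6715×-0.82015×-0.52813 + 0.57215×0.84916×0.45295 = 1.157149 + 0.220064 = 1.377213.
Q̄ = (S₀/π) × [bracket] = (403/π) × 1.377213 = 176.67 W/m².
— Configuration B (φ=+47.3°):
cos H₀ = −tan(+47.3°) tan(+14.300°) = -0.2762, H₀ = 1.8507 rad.
Bracket: H₀ sin φ sin δ + cos φ cos δ sin H₀ = 1.8507×0.73491×0.24700 + 0.67816×0.96902×0.96109 = 0.335944 + 0.631581 = 0.967525.
Q̄ = (S₀/π) × [bracket] = (403/π) × 0.967525 = 124.11 W/m².
Ratio Q̄_A / Q̄_B = 176.67 / 124.11 = 1.423.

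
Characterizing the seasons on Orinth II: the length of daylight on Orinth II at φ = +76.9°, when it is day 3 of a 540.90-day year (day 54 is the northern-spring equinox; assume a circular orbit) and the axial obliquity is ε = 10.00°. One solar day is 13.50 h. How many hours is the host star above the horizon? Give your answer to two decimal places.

4.89 h

Solar longitude: λ_s = 360° × (3 − 54)/540.90 = -33.943°, i.e. -33.943° + 360° = 326.057°.
sin δ = sin 10.00° × sin 326.057° = -0.09696, so δ = -5.564°.
cos H₀ = −tan φ · tan δ = −tan(+76.9°) × tan(-5.564°) = 0.4186, so H₀ = 1.1389 rad = 65.25°.
Daylight = 2H₀/(2π) × 13.50 h = (1.1389/π) × 13.50 = 4.89 h.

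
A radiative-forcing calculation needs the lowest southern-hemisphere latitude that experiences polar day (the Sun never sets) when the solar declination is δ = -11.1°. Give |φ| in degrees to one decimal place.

Polar day requires cos H₀ = −tan φ tan δ ≤ −1, i.e. tan φ tan δ ≥ 1.
The boundary is |tan φ| · |tan δ| = 1, so |φ| = 90° − |δ| = 90° − 11.1° = 78.9° in the southern hemisphere.

|φ| = 78.9°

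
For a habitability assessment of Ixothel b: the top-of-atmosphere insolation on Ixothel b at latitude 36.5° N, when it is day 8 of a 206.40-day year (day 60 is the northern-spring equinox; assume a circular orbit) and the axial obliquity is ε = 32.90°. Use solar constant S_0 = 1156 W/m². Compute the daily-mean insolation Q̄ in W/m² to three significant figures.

Q̄ ≈ 90.7 W/m²

Solar longitude: L_s = 360° × (8 − 60)/206.40 = -90.698°, i.e. -90.698° + 360° = 269.302°.
sin δ = sin 32.90° × sin 269.302° = -0.54313, so δ = -32.897°.
cos h₀ = −tan(+36.5°) tan(-32.897°) = 0.4787, h₀ = 1.0717 rad.
Bracket: h₀ sin ϕ sin δ + cos ϕ cos δ sin h₀ = 1.0717×0.59482×-0.54313 + 0.80386×0.83965×0.87800 = -0.346228 + 0.592616 = 0.246388.
Q̄ = (S_0/π) × [bracket] = (1156/π) × 0.246388 = 90.66 W/m².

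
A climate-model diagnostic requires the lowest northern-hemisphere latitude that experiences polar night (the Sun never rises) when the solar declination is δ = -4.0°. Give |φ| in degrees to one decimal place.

|φ| = 86.0°

Polar night requires cos H₀ = −tan φ tan δ ≥ 1, i.e. tan φ tan δ ≤ −1.
The boundary is |tan φ| · |tan δ| = 1, so |φ| = 90° − |δ| = 90° − 4.0° = 86.0° in the northern hemisphere.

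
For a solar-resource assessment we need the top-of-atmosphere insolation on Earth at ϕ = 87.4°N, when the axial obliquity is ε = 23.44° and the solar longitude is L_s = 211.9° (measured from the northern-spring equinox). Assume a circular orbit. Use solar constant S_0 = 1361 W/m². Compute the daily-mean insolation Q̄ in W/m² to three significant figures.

Solar declination: sin δ = sin ε · sin L_s = sin 23.44° × sin 211.9° = -0.21021, so δ = -12.134°.
cos h₀ = −tan(+87.4°) tan(-12.134°) = 4.7349 ≥ 1 ⇒ polar night, h₀ = 0 and Q̄ = 0.

Q̄ ≈ 0.00 W/m²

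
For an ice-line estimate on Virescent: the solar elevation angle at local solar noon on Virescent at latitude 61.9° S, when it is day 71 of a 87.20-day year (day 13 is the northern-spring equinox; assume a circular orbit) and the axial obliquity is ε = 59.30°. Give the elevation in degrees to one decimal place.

75.9°

Solar longitude: λ_s = 360° × (71 − 13)/87.20 = 239.450°.
sin δ = sin 59.30° × sin 239.450° = -0.74049, so δ = -47.773°.
At local noon the hour angle is zero, so the zenith angle equals |φ − δ| = |-61.9° − (-47.773°)| = 14.127°.
Elevation = 90° − 14.127° = 75.9°.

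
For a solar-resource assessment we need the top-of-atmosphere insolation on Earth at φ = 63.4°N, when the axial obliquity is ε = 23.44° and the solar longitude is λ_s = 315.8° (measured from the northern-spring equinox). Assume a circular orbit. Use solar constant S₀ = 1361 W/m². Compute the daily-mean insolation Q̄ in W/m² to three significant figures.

Solar declination: sin δ = sin ε · sin λ_s = sin 23.44° × sin 315.8° = -0.27732, so δ = -16.101°.
cos H₀ = −tan(+63.4°) tan(-16.101°) = 0.5764, H₀ = 0.9565 rad.
Bracket: H₀ sin φ sin δ + cos φ cos δ sin H₀ = 0.9565×0.89415×-0.27732 + 0.44776×0.96078×0.81716 = -0.237179 + 0.351541 = 0.114362.
Q̄ = (S₀/π) × [bracket] = (1361/π) × 0.114362 = 49.54 W/m².

Q̄ ≈ 49.5 W/m²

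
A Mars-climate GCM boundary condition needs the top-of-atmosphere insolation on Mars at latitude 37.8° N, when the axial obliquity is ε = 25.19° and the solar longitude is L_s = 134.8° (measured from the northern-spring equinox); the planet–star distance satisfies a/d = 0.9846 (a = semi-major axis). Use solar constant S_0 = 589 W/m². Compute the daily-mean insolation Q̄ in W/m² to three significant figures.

Q̄ ≈ 194 W/m²

Solar declination: sin δ = sin ε · sin L_s = sin 25.19° × sin 134.8° = 0.30201, so δ = +17.578°.
cos h₀ = −tan(+37.8°) tan(+17.578°) = -0.2457, h₀ = 1.8191 rad.
Bracket: h₀ sin ϕ sin δ + cos ϕ cos δ sin h₀ = 1.8191×0.61291×0.30201 + 0.79016×0.95331×0.96934 = 0.336724 + 0.730172 = 1.066896.
Inverse-square distance factor (a/d)² = 0.9846² = 0.969437.
Q̄ = (S_0/π) × 0.969437 × [bracket] = (589/π) × 0.969437 × 1.066896 = 193.9 W/m².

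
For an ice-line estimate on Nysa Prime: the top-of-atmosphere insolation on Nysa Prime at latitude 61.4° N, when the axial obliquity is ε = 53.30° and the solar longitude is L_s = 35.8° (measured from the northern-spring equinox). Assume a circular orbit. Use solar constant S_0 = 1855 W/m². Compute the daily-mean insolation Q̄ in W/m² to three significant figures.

Solar declination: sin δ = sin ε · sin L_s = sin 53.30° × sin 35.8° = 0.46900, so δ = +27.970°.
cos h₀ = −tan(+61.4°) tan(+27.970°) = -0.9740, h₀ = 2.9130 rad.
Bracket: h₀ sin ϕ sin δ + cos ϕ cos δ sin h₀ = 2.9130×0.87798×0.46900 + 0.47869×0.88320×0.22663 = 1.199494 + 0.095814 = 1.295308.
Q̄ = (S_0/π) × [bracket] = (1855/π) × 1.295308 = 764.8 W/m².

Q̄ ≈ 765 W/m²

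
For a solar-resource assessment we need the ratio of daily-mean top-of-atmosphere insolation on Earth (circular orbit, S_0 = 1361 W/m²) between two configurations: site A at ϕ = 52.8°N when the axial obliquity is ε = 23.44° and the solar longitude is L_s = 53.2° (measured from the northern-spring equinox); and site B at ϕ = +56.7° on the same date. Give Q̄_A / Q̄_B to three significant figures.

— Configuration A (ϕ=+52.8°):
Solar declination: sin δ = sin ε · sin L_s = sin 23.44° × sin 53.2° = 0.31852, so δ = +18.574°.
cos h₀ = −tan(+52.8°) tan(+18.574°) = -0.4427, h₀ = 2.0294 rad.
Bracket: h₀ sin ϕ sin δ + cos ϕ cos δ sin h₀ = 2.0294×0.79653×0.31852 + 0.60460×0.94792×0.89667 = 0.514881 + 0.513893 = 1.028774.
Q̄ = (S_0/π) × [bracket] = (1361/π) × 1.028774 = 445.69 W/m².
— Configuration B (ϕ=+56.7°):
cos h₀ = −tan(+56.7°) tan(+18.574°) = -0.5115, h₀ = 2.1078 rad.
Bracket: h₀ sin ϕ sin δ + cos ϕ cos δ sin h₀ = 2.1078×0.83581×0.31852 + 0.54902×0.94792×0.85926 = 0.561143 + 0.447182 = 1.008325.
Q̄ = (S_0/π) × [bracket] = (1361/π) × 1.008325 = 436.83 W/m².
Ratio Q̄_A / Q̄_B = 445.69 / 436.83 = 1.020.

Q̄_A / Q̄_B ≈ 1.02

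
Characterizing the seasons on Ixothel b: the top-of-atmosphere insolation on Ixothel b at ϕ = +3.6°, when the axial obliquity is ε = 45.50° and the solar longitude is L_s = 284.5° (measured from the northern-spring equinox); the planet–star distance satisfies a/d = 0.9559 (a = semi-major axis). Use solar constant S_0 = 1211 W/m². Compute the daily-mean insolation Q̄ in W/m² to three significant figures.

Q̄ ≈ 231 W/m²

Solar declination: sin δ = sin ε · sin L_s = sin 45.50° × sin 284.5° = -0.69053, so δ = -43.672°.
cos h₀ = −tan(+3.6°) tan(-43.672°) = 0.0601, h₀ = 1.5107 rad.
Bracket: h₀ sin ϕ sin δ + cos ϕ cos δ sin h₀ = 1.5107×0.06279×-0.69053 + 0.99803×0.72330×0.99819 = -0.065502 + 0.720569 = 0.655067.
Inverse-square distance factor (a/d)² = 0.9559² = 0.913745.
Q̄ = (S_0/π) × 0.913745 × [bracket] = (1211/π) × 0.913745 × 0.655067 = 230.7 W/m².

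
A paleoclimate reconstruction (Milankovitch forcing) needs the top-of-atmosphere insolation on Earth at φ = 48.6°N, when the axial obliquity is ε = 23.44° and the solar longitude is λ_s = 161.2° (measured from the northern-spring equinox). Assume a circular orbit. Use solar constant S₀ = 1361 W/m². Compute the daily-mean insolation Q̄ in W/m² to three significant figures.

Q̄ ≈ 353 W/m²

Solar declination: sin δ = sin ε · sin λ_s = sin 23.44° × sin 161.2° = 0.12819, so δ = +7.365°.
cos H₀ = −tan(+48.6°) tan(+7.365°) = -0.1466, H₀ = 1.7179 rad.
Bracket: H₀ sin φ sin δ + cos φ cos δ sin H₀ = 1.7179×0.75011×0.12819 + 0.66131×0.99175×0.98919 = 0.165187 + 0.648764 = 0.813951.
Q̄ = (S₀/π) × [bracket] = (1361/π) × 0.813951 = 352.6 W/m².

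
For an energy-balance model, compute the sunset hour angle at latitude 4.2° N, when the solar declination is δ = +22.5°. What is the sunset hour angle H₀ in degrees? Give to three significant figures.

H₀ = 91.7°

cos H₀ = −tan φ · tan δ = −tan(+4.2°) × tan(+22.500°) = -0.0304, so H₀ = 1.6012 rad = 91.74°.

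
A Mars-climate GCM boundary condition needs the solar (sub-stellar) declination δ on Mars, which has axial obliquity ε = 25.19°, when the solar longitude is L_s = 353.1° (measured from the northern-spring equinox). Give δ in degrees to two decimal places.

δ = -2.93°

sin δ = sin ε · sin L_s = sin 25.19° × sin 353.1° = -0.051133.
δ = arcsin(-0.051133) = -2.93°.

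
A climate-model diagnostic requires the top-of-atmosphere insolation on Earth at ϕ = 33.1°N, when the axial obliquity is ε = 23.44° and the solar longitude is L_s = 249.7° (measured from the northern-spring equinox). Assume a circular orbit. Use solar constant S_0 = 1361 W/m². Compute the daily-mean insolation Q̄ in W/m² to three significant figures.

Q̄ ≈ 210 W/m²

Solar declination: sin δ = sin ε · sin L_s = sin 23.44° × sin 249.7° = -0.37308, so δ = -21.906°.
cos h₀ = −tan(+33.1°) tan(-21.906°) = 0.2621, h₀ = 1.3056 rad.
Bracket: h₀ sin ϕ sin δ + cos ϕ cos δ sin h₀ = 1.3056×0.54610×-0.37308 + 0.83772×0.92780×0.96503 = -0.266002 + 0.750057 = 0.484055.
Q̄ = (S_0/π) × [bracket] = (1361/π) × 0.484055 = 209.7 W/m².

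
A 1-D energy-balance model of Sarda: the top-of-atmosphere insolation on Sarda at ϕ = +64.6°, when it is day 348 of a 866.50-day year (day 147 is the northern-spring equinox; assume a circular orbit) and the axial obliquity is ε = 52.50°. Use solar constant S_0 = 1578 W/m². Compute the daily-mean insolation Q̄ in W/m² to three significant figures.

Q̄ ≈ 1.12e+03 W/m²

Solar longitude: L_s = 360° × (348 − 147)/866.50 = 83.508°.
sin δ = sin 52.50° × sin 83.508° = 0.78827, so δ = +52.024°.
cos h₀ = −tan(+64.6°) tan(+52.024°) = -2.6979 ≤ −1 ⇒ polar day, h₀ = π.
Bracket: h₀ sin ϕ sin δ + cos ϕ cos δ sin h₀ = 3.1416×0.90334×0.78827 + 0.42894×0.61533×0.00000 = 2.237057 + 0.000000 = 2.237057.
Q̄ = (S_0/π) × [bracket] = (1578/π) × 2.237057 = 1124 W/m².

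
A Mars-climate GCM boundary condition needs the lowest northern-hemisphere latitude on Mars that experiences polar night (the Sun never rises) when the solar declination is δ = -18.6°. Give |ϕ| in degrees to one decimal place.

Polar night requires cos h₀ = −tan ϕ tan δ ≥ 1, i.e. tan ϕ tan δ ≤ −1.
The boundary is |tan ϕ| · |tan δ| = 1, so |ϕ| = 90° − |δ| = 90° − 18.6° = 71.4° in the northern hemisphere.

|ϕ| = 71.4°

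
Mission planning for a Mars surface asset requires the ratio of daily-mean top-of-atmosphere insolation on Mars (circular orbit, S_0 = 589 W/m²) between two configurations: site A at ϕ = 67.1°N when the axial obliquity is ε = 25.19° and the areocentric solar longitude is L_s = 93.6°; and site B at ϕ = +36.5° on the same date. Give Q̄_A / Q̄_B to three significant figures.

Q̄_A / Q̄_B ≈ 1.05

— Configuration A (ϕ=+67.1°):
sin δ = sin 25.19° × sin 93.6° = 0.42478, so δ = +25.137°.
cos h₀ = −tan(+67.1°) tan(+25.137°) = -1.1108 ≤ −1 ⇒ polar day, h₀ = π.
Bracket: h₀ sin ϕ sin δ + cos ϕ cos δ sin h₀ = 3.1416×0.92119×0.42478 + 0.38912×0.90530×0.00000 = 1.229318 + 0.000000 = 1.229318.
Q̄ = (S_0/π) × [bracket] = (589/π) × 1.229318 = 230.48 W/m².
— Configuration B (ϕ=+36.5°):
cos h₀ = −tan(+36.5°) tan(+25.137°) = -0.3472, h₀ = 1.9254 rad.
Bracket: h₀ sin ϕ sin δ + cos ϕ cos δ sin h₀ = 1.9254×0.59482×0.42478 + 0.80386×0.90530×0.93779 = 0.486486 + 0.682462 = 1.168948.
Q̄ = (S_0/π) × [bracket] = (589/π) × 1.168948 = 219.16 W/m².
Ratio Q̄_A / Q̄_B = 230.48 / 219.16 = 1.052.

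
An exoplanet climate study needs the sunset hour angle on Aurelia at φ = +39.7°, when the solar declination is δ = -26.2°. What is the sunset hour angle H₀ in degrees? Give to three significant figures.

cos H₀ = −tan φ · tan δ = −tan(+39.7°) × tan(-26.200°) = 0.4085, so H₀ = 1.1500 rad = 65.89°.

H₀ = 65.9°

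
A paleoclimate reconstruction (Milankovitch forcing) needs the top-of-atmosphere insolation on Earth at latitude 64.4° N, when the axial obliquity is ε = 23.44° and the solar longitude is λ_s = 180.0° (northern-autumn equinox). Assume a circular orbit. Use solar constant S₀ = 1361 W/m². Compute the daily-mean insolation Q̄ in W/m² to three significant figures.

Q̄ ≈ 187 W/m²

Solar declination: sin δ = sin ε · sin λ_s = sin 23.44° × sin 180.0° = 0.00000, so δ = +0.000°.
cos H₀ = −tan(+64.4°) tan(+0.000°) = -0.0000, H₀ = 1.5708 rad.
Bracket: H₀ sin φ sin δ + cos φ cos δ sin H₀ = 1.5708×0.90183×0.00000 + 0.43209×1.00000×1.00000 = 0.000000 + 0.432090 = 0.432090.
Q̄ = (S₀/π) × [bracket] = (1361/π) × 0.432090 = 187.2 W/m².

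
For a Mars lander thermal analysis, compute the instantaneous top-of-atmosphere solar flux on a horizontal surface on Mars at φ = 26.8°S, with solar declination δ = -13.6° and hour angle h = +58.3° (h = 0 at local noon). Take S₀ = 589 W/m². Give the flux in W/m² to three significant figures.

cos θ_z = sin φ sin δ + cos φ cos δ cos h = 0.106020 + 0.455877 = 0.561897.
Flux = S₀ · cos θ_z = 589 × 0.561897 = 331.0 W/m².

331 W/m²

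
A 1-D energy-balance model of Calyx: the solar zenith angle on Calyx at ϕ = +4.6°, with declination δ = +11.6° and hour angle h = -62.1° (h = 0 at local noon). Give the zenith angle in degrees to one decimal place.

θ_z = 61.8°

cos θ_z = sin ϕ sin δ + cos ϕ cos δ cos h = 0.016126 + 0.456896 = 0.473022.
θ_z = arccos(0.473022) = 61.8°.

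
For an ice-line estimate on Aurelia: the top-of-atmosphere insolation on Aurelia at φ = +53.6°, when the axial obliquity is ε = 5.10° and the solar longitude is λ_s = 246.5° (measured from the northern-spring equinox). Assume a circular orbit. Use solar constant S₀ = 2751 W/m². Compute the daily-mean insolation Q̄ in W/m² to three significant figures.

Solar declination: sin δ = sin ε · sin λ_s = sin 5.10° × sin 246.5° = -0.08152, so δ = -4.676°.
cos H₀ = −tan(+53.6°) tan(-4.676°) = 0.1109, H₀ = 1.4596 rad.
Bracket: H₀ sin φ sin δ + cos φ cos δ sin H₀ = 1.4596×0.80489×-0.08152 + 0.59342×0.99667×0.99383 = -0.095771 + 0.587795 = 0.492024.
Q̄ = (S₀/π) × [bracket] = (2751/π) × 0.492024 = 430.9 W/m².

Q̄ ≈ 431 W/m²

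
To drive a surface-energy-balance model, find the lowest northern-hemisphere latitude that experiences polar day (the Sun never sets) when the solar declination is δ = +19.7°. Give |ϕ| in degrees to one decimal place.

Polar day requires cos h₀ = −tan ϕ tan δ ≤ −1, i.e. tan ϕ tan δ ≥ 1.
The boundary is |tan ϕ| · |tan δ| = 1, so |ϕ| = 90° − |δ| = 90° − 19.7° = 70.3° in the northern hemisphere.

|ϕ| = 70.3°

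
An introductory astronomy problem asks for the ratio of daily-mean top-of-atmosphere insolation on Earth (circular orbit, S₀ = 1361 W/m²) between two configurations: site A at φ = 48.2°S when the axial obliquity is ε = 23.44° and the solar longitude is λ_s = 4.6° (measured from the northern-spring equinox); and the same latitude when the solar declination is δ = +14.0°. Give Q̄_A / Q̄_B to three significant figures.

— Configuration A (φ=-48.2°):
Solar declination: sin δ = sin ε · sin λ_s = sin 23.44° × sin 4.6° = 0.03190, so δ = +1.828°.
cos H₀ = −tan(-48.2°) tan(+1.828°) = 0.0357, H₀ = 1.5351 rad.
Bracket: H₀ sin φ sin δ + cos φ cos δ sin H₀ = 1.5351×-0.74548×0.03190 + 0.66653×0.99949×0.99936 = -0.036506 + 0.665764 = 0.629258.
Q̄ = (S₀/π) × [bracket] = (1361/π) × 0.629258 = 272.61 W/m².
— Configuration B (φ=-48.2°):
cos H₀ = −tan(-48.2°) tan(+14.000°) = 0.2789, H₀ = 1.2882 rad.
Bracket: H₀ sin φ sin δ + cos φ cos δ sin H₀ = 1.2882×-0.74548×0.24192 + 0.66653×0.97030×0.96033 = -0.232322 + 0.621078 = 0.388756.
Q̄ = (S₀/π) × [bracket] = (1361/π) × 0.388756 = 168.42 W/m².
Ratio Q̄_A / Q̄_B = 272.61 / 168.42 = 1.619.

Q̄_A / Q̄_B ≈ 1.62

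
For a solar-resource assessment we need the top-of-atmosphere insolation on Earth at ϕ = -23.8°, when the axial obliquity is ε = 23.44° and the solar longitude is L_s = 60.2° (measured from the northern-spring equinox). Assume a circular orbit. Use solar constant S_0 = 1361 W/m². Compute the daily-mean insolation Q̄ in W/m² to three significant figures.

Q̄ ≈ 282 W/m²

Solar declination: sin δ = sin ε · sin L_s = sin 23.44° × sin 60.2° = 0.34519, so δ = +20.193°.
cos h₀ = −tan(-23.8°) tan(+20.193°) = 0.1622, h₀ = 1.4079 rad.
Bracket: h₀ sin ϕ sin δ + cos ϕ cos δ sin h₀ = 1.4079×-0.40355×0.34519 + 0.91496×0.93853×0.98676 = -0.196122 + 0.847348 = 0.651226.
Q̄ = (S_0/π) × [bracket] = (1361/π) × 0.651226 = 282.1 W/m².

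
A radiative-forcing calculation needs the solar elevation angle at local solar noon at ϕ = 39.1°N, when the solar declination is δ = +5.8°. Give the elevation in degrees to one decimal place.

At local noon the hour angle is zero, so the zenith angle equals |ϕ − δ| = |+39.1° − (+5.800°)| = 33.300°.
Elevation = 90° − 33.300° = 56.7°.

56.7°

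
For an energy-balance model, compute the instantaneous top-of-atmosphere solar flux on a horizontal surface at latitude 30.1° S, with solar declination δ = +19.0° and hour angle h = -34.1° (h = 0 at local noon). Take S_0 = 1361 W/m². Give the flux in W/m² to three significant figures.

cos θ_z = sin ϕ sin δ + cos ϕ cos δ cos h = -0.163276 + 0.677367 = 0.514091.
Flux = S_0 · cos θ_z = 1361 × 0.514091 = 699.7 W/m².

700 W/m²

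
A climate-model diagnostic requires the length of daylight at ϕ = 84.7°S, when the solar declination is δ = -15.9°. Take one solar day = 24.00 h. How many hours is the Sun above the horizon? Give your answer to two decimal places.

24.00 h

Sunrise equation: cos h₀ = −tan ϕ · tan δ = -3.0707 ≤ −1, so the Sun never sets (polar day) and h₀ = π.
Daylight = 2h₀/(2π) × 24.00 h = (3.1416/π) × 24.00 = 24.00 h.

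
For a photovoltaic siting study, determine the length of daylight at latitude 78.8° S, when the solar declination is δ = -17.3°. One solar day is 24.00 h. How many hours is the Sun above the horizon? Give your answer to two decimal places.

Sunrise equation: cos H₀ = −tan φ · tan δ = -1.5730 ≤ −1, so the Sun never sets (polar day) and H₀ = π.
Daylight = 2H₀/(2π) × 24.00 h = (3.1416/π) × 24.00 = 24.00 h.

24.00 h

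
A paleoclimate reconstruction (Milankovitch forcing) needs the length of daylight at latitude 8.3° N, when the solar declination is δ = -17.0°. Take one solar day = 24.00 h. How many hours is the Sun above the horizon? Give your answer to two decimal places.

cos h₀ = −tan ϕ · tan δ = −tan(+8.3°) × tan(-17.000°) = 0.0446, so h₀ = 1.5262 rad = 87.44°.
Daylight = 2h₀/(2π) × 24.00 h = (1.5262/π) × 24.00 = 11.66 h.

11.66 h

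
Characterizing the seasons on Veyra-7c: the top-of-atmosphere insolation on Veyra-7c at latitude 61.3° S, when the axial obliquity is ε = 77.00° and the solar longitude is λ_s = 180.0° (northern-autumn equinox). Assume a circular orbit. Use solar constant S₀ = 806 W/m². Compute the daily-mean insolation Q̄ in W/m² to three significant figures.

Solar declination: sin δ = sin ε · sin λ_s = sin 77.00° × sin 180.0° = 0.00000, so δ = +0.000°.
cos H₀ = −tan(-61.3°) tan(+0.000°) = 0.0000, H₀ = 1.5708 rad.
Bracket: H₀ sin φ sin δ + cos φ cos δ sin H₀ = 1.5708×-0.87715×0.00000 + 0.48022×1.00000×1.00000 = -0.000000 + 0.480220 = 0.480220.
Q̄ = (S₀/π) × [bracket] = (806/π) × 0.480220 = 123.2 W/m².

Q̄ ≈ 123 W/m²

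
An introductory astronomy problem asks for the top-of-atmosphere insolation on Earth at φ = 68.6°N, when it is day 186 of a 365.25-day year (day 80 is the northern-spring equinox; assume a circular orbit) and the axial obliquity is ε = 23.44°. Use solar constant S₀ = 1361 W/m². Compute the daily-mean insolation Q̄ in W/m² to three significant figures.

Q̄ ≈ 488 W/m²

Solar longitude: λ_s = 360° × (186 − 80)/365.25 = 104.476°.
sin δ = sin 23.44° × sin 104.476° = 0.38516, so δ = +22.654°.
cos H₀ = −tan(+68.6°) tan(+22.654°) = -1.0650 ≤ −1 ⇒ polar day, H₀ = π.
Bracket: H₀ sin φ sin δ + cos φ cos δ sin H₀ = 3.1416×0.93106×0.38516 + 0.36488×0.92285×0.00000 = 1.126600 + 0.000000 = 1.126600.
Q̄ = (S₀/π) × [bracket] = (1361/π) × 1.126600 = 488.1 W/m².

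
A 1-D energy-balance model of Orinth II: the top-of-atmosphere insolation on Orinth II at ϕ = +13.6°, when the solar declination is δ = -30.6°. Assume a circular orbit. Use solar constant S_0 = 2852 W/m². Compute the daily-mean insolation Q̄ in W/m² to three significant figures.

Q̄ ≈ 597 W/m²

cos h₀ = −tan(+13.6°) tan(-30.600°) = 0.1431, h₀ = 1.4272 rad.
Bracket: h₀ sin ϕ sin δ + cos ϕ cos δ sin h₀ = 1.4272×0.23514×-0.50904 + 0.97196×0.86074×0.98971 = -0.170830 + 0.827996 = 0.657166.
Q̄ = (S_0/π) × [bracket] = (2852/π) × 0.657166 = 596.6 W/m².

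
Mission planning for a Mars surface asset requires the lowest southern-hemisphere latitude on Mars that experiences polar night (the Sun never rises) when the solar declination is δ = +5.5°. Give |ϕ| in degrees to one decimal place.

Polar night requires cos h₀ = −tan ϕ tan δ ≥ 1, i.e. tan ϕ tan δ ≤ −1.
The boundary is |tan ϕ| · |tan δ| = 1, so |ϕ| = 90° − |δ| = 90° − 5.5° = 84.5° in the southern hemisphere.

|ϕ| = 84.5°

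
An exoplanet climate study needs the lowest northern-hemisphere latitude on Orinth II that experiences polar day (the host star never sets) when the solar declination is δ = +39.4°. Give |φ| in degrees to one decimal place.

Polar day requires cos H₀ = −tan φ tan δ ≤ −1, i.e. tan φ tan δ ≥ 1.
The boundary is |tan φ| · |tan δ| = 1, so |φ| = 90° − |δ| = 90° − 39.4° = 50.6° in the northern hemisphere.

|φ| = 50.6°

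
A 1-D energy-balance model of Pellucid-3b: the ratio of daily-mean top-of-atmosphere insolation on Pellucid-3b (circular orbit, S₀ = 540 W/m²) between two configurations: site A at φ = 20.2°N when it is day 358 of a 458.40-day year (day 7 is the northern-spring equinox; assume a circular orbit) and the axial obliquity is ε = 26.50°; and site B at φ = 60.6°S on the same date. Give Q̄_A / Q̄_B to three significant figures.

— Configuration A (φ=+20.2°):
Solar longitude: λ_s = 360° × (358 − 7)/458.40 = 275.654°.
sin δ = sin 26.50° × sin 275.654° = -0.44403, so δ = -26.361°.
cos H₀ = −tan(+20.2°) tan(-26.361°) = 0.1823, H₀ = 1.3874 rad.
Bracket: H₀ sin φ sin δ + cos φ cos δ sin H₀ = 1.3874×0.34530×-0.44403 + 0.93849×0.89601×0.98324 = -0.212721 + 0.826803 = 0.614082.
Q̄ = (S₀/π) × [bracket] = (540/π) × 0.614082 = 105.55 W/m².
— Configuration B (φ=-60.6°):
cos H₀ = −tan(-60.6°) tan(-26.361°) = -0.8795, H₀ = 2.6456 rad.
Bracket: H₀ sin φ sin δ + cos φ cos δ sin H₀ = 2.6456×-0.87121×-0.44403 + 0.49090×0.89601×0.47595 = 1.023433 + 0.209347 = 1.232780.
Q̄ = (S₀/π) × [bracket] = (540/π) × 1.232780 = 211.90 W/m².
Ratio Q̄_A / Q̄_B = 105.55 / 211.90 = 0.4981.

Q̄_A / Q̄_B ≈ 0.498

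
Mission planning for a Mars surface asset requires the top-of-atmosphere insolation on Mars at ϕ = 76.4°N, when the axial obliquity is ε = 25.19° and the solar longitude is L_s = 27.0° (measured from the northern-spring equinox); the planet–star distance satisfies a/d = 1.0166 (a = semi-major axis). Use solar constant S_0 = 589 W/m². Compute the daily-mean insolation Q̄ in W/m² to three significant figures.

Solar declination: sin δ = sin ε · sin L_s = sin 25.19° × sin 27.0° = 0.19323, so δ = +11.141°.
cos h₀ = −tan(+76.4°) tan(+11.141°) = -0.8141, h₀ = 2.5219 rad.
Bracket: h₀ sin ϕ sin δ + cos ϕ cos δ sin h₀ = 2.5219×0.97196×0.19323 + 0.23514×0.98115×0.58079 = 0.473643 + 0.133993 = 0.607636.
Inverse-square distance factor (a/d)² = 1.0166² = 1.033476.
Q̄ = (S_0/π) × 1.033476 × [bracket] = (589/π) × 1.033476 × 0.607636 = 117.7 W/m².

Q̄ ≈ 118 W/m²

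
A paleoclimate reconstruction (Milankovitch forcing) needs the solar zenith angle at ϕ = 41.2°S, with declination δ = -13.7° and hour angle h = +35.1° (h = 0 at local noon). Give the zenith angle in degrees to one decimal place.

θ_z = 41.1°

cos θ_z = sin ϕ sin δ + cos ϕ cos δ cos h = 0.156003 + 0.598074 = 0.754077.
θ_z = arccos(0.754077) = 41.1°.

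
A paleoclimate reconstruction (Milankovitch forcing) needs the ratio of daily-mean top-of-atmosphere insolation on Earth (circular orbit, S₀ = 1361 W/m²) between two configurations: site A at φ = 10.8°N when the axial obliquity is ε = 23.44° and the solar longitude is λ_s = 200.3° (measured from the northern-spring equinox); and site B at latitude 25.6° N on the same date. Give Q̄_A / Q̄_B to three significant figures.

Q̄_A / Q̄_B ≈ 1.16

— Configuration A (φ=+10.8°):
Solar declination: sin δ = sin ε · sin λ_s = sin 23.44° × sin 200.3° = -0.13801, so δ = -7.933°.
cos H₀ = −tan(+10.8°) tan(-7.933°) = 0.0266, H₀ = 1.5442 rad.
Bracket: H₀ sin φ sin δ + cos φ cos δ sin H₀ = 1.5442×0.18738×-0.13801 + 0.98229×0.99043×0.99965 = -0.039933 + 0.972549 = 0.932616.
Q̄ = (S₀/π) × [bracket] = (1361/π) × 0.932616 = 404.03 W/m².
— Configuration B (φ=+25.6°):
cos H₀ = −tan(+25.6°) tan(-7.933°) = 0.0668, H₀ = 1.5040 rad.
Bracket: H₀ sin φ sin δ + cos φ cos δ sin H₀ = 1.5040×0.43209×-0.13801 + 0.90183×0.99043×0.99777 = -0.089688 + 0.891208 = 0.801520.
Q̄ = (S₀/π) × [bracket] = (1361/π) × 0.801520 = 347.23 W/m².
Ratio Q̄_A / Q̄_B = 404.03 / 347.23 = 1.164.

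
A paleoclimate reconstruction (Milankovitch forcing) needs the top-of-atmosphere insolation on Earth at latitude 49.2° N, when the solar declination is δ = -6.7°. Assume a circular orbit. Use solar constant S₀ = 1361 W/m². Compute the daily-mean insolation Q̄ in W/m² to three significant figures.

Q̄ ≈ 224 W/m²

cos H₀ = −tan(+49.2°) tan(-6.700°) = 0.1361, H₀ = 1.4343 rad.
Bracket: H₀ sin φ sin δ + cos φ cos δ sin H₀ = 1.4343×0.75700×-0.11667 + 0.65342×0.99317×0.99070 = -0.126676 + 0.642922 = 0.516246.
Q̄ = (S₀/π) × [bracket] = (1361/π) × 0.516246 = 223.6 W/m².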